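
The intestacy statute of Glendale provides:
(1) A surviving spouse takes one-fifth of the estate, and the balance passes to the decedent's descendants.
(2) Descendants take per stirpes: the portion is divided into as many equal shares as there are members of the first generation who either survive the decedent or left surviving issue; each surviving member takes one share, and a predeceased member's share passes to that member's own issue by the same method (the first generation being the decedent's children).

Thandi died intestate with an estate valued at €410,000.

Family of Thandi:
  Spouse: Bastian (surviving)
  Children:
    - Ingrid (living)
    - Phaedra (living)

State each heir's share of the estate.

Bastian: €82,000; Ingrid: €164,000; Phaedra: €164,000

Bastian takes one-fifth of €410,000 = €82,000. The remaining €328,000 passes to the descendants.
The descendants' portion (€328,000) is divided into 2 shares of €164,000: Ingrid and Phaedra each take €164,000.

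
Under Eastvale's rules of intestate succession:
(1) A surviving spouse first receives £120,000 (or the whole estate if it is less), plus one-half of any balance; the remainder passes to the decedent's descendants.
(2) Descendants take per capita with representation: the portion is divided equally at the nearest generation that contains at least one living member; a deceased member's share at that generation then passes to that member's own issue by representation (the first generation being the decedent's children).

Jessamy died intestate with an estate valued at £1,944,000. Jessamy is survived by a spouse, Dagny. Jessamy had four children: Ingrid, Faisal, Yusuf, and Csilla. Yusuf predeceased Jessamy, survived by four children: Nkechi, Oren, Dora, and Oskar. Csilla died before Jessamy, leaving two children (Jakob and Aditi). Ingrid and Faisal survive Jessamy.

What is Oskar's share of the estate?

Oskar receives £57,000.

Dagny first takes £120,000, leaving a balance of £1,824,000. Dagny then takes one-half of the balance (£912,000), for a total of £1,032,000. The remaining £912,000 passes to the descendants.
The descendants' portion (£912,000) is divided into 4 shares of £228,000: Ingrid and Faisal each take £228,000; Yusuf's £228,000 share passes to Yusuf's issue; Csilla's £228,000 share passes to Csilla's issue.
Yusuf's share (£228,000) is divided into 4 shares of £57,000: Nkechi, Oren, Dora, and Oskar each take £57,000.
Csilla's share (£228,000) is divided into 2 shares of £114,000: Jakob and Aditi each take £114,000.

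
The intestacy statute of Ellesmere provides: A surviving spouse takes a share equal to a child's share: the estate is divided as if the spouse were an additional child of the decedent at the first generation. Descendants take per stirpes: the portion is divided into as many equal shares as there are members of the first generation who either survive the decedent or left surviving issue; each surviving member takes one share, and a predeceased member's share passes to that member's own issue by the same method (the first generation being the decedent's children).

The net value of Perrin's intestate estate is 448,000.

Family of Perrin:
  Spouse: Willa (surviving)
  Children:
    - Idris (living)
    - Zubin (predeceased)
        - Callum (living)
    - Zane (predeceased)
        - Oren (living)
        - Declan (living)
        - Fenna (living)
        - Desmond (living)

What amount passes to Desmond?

The spouse counts as an additional share at the children's level, so there are 4 primary shares of 112,000. Willa takes one such share (112,000).
The children's combined portion (336,000) is divided into 3 shares of 112,000: Idris takes 112,000; Zubin's 112,000 share passes to Zubin's issue; Zane's 112,000 share passes to Zane's issue.
Zubin's share (112,000) passes entirely to Callum.
Zane's share (112,000) is divided into 4 shares of 28,000: Oren, Declan, Fenna, and Desmond each take 28,000.

Desmond receives 28,000.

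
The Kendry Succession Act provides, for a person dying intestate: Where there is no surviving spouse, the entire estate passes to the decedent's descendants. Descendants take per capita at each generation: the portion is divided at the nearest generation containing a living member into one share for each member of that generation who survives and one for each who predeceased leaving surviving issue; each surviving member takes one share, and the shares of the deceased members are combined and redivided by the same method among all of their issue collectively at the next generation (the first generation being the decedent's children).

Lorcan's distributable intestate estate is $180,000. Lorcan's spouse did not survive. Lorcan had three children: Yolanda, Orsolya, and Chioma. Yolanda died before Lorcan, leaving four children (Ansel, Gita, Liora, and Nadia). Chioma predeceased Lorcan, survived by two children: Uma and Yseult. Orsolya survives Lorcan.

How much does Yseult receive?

The entire $180,000 passes to the descendants.
That amount ($180,000) is divided at the children's generation into 3 shares of $60,000. Orsolya takes $60,000. The 2 shares of the deceased (Yolanda and Chioma) are combined into a pool of $120,000.
That pool ($120,000) is divided at the grandchildren's generation equally among Ansel, Gita, Liora, Nadia, Uma, and Yseult: $20,000 each.

Yseult receives $20,000.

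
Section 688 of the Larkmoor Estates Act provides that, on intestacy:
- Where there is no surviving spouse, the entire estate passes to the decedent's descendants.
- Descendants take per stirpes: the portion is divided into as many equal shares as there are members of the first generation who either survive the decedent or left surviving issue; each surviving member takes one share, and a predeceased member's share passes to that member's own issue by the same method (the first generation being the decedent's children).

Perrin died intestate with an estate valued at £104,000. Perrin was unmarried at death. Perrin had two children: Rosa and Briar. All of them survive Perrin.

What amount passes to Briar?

Briar receives £52,000.

The entire £104,000 passes to the descendants.
That amount (£104,000) is divided into 2 shares of £52,000: Rosa and Briar each take £52,000.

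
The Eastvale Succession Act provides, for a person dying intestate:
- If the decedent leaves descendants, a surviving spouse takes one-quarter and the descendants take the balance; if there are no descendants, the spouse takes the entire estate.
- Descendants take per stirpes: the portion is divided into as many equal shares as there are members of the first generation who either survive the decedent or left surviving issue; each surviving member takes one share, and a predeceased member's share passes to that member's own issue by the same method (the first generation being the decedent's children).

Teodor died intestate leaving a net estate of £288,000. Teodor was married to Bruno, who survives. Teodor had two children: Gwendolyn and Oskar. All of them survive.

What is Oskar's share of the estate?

Oskar receives £108,000.

Bruno takes one-quarter of £288,000 = £72,000. The remaining £216,000 passes to the descendants.
The descendants' portion (£216,000) is divided into 2 shares of £108,000: Gwendolyn and Oskar each take £108,000.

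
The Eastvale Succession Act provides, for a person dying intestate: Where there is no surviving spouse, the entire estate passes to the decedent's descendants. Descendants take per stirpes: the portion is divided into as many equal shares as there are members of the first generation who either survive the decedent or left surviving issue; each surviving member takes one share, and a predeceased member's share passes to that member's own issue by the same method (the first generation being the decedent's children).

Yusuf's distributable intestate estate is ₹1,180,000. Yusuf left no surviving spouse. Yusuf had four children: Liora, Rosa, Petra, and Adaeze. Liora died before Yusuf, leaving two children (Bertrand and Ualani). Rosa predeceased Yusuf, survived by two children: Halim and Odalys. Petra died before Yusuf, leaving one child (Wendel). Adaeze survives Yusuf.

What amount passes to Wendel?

The entire ₹1,180,000 passes to the descendants.
That amount (₹1,180,000) is divided into 4 shares of ₹295,000: Adaeze takes ₹295,000; Liora's ₹295,000 share passes to Liora's issue; Rosa's ₹295,000 share passes to Rosa's issue; Petra's ₹295,000 share passes to Petra's issue.
Liora's share (₹295,000) is divided into 2 shares of ₹147,500: Bertrand and Ualani each take ₹147,500.
Rosa's share (₹295,000) is divided into 2 shares of ₹147,500: Halim and Odalys each take ₹147,500.
Petra's share (₹295,000) passes entirely to Wendel.

Wendel receives ₹295,000.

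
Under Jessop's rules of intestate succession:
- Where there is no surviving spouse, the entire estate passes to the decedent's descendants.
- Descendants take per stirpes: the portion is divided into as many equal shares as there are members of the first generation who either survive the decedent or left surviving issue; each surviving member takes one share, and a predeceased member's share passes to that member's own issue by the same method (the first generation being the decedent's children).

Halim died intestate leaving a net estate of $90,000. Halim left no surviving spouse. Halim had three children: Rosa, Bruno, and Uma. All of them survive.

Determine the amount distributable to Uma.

Uma receives $30,000.

The entire $90,000 passes to the descendants.
That amount ($90,000) is divided into 3 shares of $30,000: Rosa, Bruno, and Uma each take $30,000.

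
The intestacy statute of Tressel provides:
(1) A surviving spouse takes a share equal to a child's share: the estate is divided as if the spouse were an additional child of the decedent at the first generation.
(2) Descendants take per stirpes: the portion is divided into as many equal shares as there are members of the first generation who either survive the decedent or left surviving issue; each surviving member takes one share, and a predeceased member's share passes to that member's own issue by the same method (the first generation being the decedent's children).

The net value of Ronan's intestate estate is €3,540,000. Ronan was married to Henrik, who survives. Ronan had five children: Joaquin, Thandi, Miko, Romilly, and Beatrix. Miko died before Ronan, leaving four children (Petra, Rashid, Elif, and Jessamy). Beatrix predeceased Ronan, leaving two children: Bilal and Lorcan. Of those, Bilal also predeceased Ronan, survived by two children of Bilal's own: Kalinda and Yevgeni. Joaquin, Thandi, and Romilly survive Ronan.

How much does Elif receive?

Elif receives €147,500.

The spouse counts as an additional share at the children's level, so there are 6 primary shares of €590,000. Henrik takes one such share (€590,000).
The children's combined portion (€2,950,000) is divided into 5 shares of €590,000: Joaquin, Thandi, and Romilly each take €590,000; Miko's €590,000 share passes to Miko's issue; Beatrix's €590,000 share passes to Beatrix's issue.
Miko's share (€590,000) is divided into 4 shares of €147,500: Petra, Rashid, Elif, and Jessamy each take €147,500.
Beatrix's share (€590,000) is divided into 2 shares of €295,000: Lorcan takes €295,000; Bilal's €295,000 share passes to Bilal's issue.
Bilal's share (€295,000) is divided into 2 shares of €147,500: Kalinda and Yevgeni each take €147,500.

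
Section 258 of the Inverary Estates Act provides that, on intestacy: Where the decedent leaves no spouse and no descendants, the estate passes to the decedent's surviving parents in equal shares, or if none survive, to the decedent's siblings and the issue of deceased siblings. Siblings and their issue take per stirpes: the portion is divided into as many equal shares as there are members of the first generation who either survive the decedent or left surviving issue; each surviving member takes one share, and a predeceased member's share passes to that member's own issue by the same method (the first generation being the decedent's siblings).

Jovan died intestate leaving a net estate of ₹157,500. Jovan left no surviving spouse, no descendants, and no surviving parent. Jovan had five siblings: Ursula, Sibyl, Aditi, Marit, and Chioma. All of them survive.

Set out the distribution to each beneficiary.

Ursula: ₹31,500; Sibyl: ₹31,500; Aditi: ₹31,500; Marit: ₹31,500; Chioma: ₹31,500

The entire ₹157,500 passes to the siblings and their issue.
That amount (₹157,500) is divided into 5 shares of ₹31,500: Ursula, Sibyl, Aditi, Marit, and Chioma each take ₹31,500.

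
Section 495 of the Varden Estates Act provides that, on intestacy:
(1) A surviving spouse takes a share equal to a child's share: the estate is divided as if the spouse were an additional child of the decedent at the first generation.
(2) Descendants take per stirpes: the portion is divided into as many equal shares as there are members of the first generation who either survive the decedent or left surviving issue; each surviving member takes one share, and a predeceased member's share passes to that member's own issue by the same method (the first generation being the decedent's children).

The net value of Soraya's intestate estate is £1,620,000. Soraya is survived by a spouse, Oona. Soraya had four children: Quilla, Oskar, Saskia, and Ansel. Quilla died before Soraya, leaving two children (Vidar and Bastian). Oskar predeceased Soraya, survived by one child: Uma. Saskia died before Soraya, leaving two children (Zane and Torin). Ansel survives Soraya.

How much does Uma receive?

The spouse counts as an additional share at the children's level, so there are 5 primary shares of £324,000. Oona takes one such share (£324,000).
The children's combined portion (£1,296,000) is divided into 4 shares of £324,000: Ansel takes £324,000; Quilla's £324,000 share passes to Quilla's issue; Oskar's £324,000 share passes to Oskar's issue; Saskia's £324,000 share passes to Saskia's issue.
Quilla's share (£324,000) is divided into 2 shares of £162,000: Vidar and Bastian each take £162,000.
Oskar's share (£324,000) passes entirely to Uma.
Saskia's share (£324,000) is divided into 2 shares of £162,000: Zane and Torin each take £162,000.

Uma receives £324,000.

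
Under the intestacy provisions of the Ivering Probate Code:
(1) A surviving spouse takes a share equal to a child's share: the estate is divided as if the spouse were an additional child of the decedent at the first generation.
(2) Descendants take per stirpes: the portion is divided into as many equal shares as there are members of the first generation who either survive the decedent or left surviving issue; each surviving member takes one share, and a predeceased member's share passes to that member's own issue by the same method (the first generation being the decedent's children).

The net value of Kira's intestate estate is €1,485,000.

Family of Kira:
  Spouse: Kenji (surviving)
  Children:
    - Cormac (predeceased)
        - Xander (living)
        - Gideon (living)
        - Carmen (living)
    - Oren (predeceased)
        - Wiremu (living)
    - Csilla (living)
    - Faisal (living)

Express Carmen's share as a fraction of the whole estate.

Carmen receives 1/15 of the estate.

The spouse counts as an additional share at the children's level, so there are 5 primary shares of €297,000. Kenji takes one such share (€297,000).
The children's combined portion (€1,188,000) is divided into 4 shares of €297,000: Csilla and Faisal each take €297,000; Cormac's €297,000 share passes to Cormac's issue; Oren's €297,000 share passes to Oren's issue.
Cormac's share (€297,000) is divided into 3 shares of €99,000: Xander, Gideon, and Carmen each take €99,000.
Oren's share (€297,000) passes entirely to Wiremu.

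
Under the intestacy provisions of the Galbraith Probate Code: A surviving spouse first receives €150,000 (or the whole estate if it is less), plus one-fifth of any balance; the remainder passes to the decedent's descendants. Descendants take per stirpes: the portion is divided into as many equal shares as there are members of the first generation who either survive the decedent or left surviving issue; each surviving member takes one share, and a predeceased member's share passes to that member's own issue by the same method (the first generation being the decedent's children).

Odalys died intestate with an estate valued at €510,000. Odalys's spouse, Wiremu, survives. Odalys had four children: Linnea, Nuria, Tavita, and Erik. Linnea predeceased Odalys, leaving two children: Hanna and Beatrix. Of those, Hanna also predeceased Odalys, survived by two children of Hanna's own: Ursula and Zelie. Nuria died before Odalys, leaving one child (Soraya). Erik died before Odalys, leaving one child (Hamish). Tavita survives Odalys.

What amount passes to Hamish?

Wiremu first takes €150,000, leaving a balance of €360,000. Wiremu then takes one-fifth of the balance (€72,000), for a total of €222,000. The remaining €288,000 passes to the descendants.
The descendants' portion (€288,000) is divided into 4 shares of €72,000: Tavita takes €72,000; Linnea's €72,000 share passes to Linnea's issue; Nuria's €72,000 share passes to Nuria's issue; Erik's €72,000 share passes to Erik's issue.
Linnea's share (€72,000) is divided into 2 shares of €36,000: Beatrix takes €36,000; Hanna's €36,000 share passes to Hanna's issue.
Hanna's share (€36,000) is divided into 2 shares of €18,000: Ursula and Zelie each take €18,000.
Nuria's share (€72,000) passes entirely to Soraya.
Erik's share (€72,000) passes entirely to Hamish.

Hamish receives €72,000.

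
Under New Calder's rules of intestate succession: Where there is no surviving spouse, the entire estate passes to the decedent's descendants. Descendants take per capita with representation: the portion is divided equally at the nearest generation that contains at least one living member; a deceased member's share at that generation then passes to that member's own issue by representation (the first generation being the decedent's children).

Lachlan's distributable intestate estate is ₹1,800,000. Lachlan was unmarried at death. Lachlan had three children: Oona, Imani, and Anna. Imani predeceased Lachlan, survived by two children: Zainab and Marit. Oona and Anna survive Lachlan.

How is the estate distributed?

Oona: ₹600,000; Zainab: ₹300,000; Marit: ₹300,000; Anna: ₹600,000

The entire ₹1,800,000 passes to the descendants.
That amount (₹1,800,000) is divided into 3 shares of ₹600,000: Oona and Anna each take ₹600,000; Imani's ₹600,000 share passes to Imani's issue.
Imani's share (₹600,000) is divided into 2 shares of ₹300,000: Zainab and Marit each take ₹300,000.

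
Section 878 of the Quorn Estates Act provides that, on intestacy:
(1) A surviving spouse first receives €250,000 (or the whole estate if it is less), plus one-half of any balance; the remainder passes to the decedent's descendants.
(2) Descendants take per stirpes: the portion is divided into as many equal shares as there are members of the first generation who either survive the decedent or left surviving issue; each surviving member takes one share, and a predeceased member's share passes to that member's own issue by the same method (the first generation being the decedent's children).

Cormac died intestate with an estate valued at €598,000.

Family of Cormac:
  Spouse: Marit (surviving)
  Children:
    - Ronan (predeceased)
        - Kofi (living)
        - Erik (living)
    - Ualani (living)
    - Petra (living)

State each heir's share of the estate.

Marit: €424,000; Kofi: €29,000; Erik: €29,000; Ualani: €58,000; Petra: €58,000

Marit first takes €250,000, leaving a balance of €348,000. Marit then takes one-half of the balance (€174,000), for a total of €424,000. The remaining €174,000 passes to the descendants.
The descendants' portion (€174,000) is divided into 3 shares of €58,000: Ualani and Petra each take €58,000; Ronan's €58,000 share passes to Ronan's issue.
Ronan's share (€58,000) is divided into 2 shares of €29,000: Kofi and Erik each take €29,000.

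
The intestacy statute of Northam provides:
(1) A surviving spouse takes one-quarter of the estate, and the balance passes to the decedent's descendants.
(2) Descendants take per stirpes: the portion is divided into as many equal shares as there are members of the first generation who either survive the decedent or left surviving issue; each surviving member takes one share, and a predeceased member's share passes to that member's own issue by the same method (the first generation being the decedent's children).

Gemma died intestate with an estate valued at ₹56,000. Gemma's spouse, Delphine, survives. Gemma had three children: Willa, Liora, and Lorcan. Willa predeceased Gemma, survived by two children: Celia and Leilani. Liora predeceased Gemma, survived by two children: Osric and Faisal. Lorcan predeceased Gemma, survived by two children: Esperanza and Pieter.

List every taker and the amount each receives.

Delphine takes one-quarter of ₹56,000 = ₹14,000. The remaining ₹42,000 passes to the descendants.
The descendants' portion (₹42,000) is divided into 3 shares of ₹14,000: Willa's ₹14,000 share passes to Willa's issue; Liora's ₹14,000 share passes to Liora's issue; Lorcan's ₹14,000 share passes to Lorcan's issue.
Willa's share (₹14,000) is divided into 2 shares of ₹7,000: Celia and Leilani each take ₹7,000.
Liora's share (₹14,000) is divided into 2 shares of ₹7,000: Osric and Faisal each take ₹7,000.
Lorcan's share (₹14,000) is divided into 2 shares of ₹7,000: Esperanza and Pieter each take ₹7,000.

Delphine: ₹14,000; Celia: ₹7,000; Leilani: ₹7,000; Osric: ₹7,000; Faisal: ₹7,000; Esperanza: ₹7,000; Pieter: ₹7,000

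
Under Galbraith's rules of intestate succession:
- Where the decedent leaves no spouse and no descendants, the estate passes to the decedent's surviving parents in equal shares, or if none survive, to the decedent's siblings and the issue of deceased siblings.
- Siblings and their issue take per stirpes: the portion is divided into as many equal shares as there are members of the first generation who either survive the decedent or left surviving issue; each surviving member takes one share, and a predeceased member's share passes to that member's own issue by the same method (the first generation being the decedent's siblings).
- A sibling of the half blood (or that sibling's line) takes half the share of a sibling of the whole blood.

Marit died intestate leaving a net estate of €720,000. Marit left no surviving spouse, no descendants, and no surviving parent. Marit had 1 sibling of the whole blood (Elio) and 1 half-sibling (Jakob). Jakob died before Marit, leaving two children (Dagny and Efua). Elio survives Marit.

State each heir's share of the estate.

The entire €720,000 passes to the siblings and their issue.
Counting each half-blood sibling's line as half a unit, there are 3/2 units in €720,000, so one unit is €480,000. Whole-blood lines (Elio) take €480,000 each; half-blood lines (Jakob) take €240,000 each.
Jakob's share (€240,000) is divided into 2 shares of €120,000: Dagny and Efua each take €120,000.

Elio: €480,000; Dagny: €120,000; Efua: €120,000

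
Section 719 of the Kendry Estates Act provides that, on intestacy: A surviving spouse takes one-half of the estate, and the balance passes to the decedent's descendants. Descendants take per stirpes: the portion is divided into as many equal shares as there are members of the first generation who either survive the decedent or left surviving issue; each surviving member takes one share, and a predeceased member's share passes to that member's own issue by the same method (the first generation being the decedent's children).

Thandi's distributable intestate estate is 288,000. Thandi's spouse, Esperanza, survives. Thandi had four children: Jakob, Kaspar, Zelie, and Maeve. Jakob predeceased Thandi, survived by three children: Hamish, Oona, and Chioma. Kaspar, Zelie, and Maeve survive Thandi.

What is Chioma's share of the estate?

Chioma receives 12,000.

Esperanza takes one-half of 288,000 = 144,000. The remaining 144,000 passes to the descendants.
The descendants' portion (144,000) is divided into 4 shares of 36,000: Kaspar, Zelie, and Maeve each take 36,000; Jakob's 36,000 share passes to Jakob's issue.
Jakob's share (36,000) is divided into 3 shares of 12,000: Hamish, Oona, and Chioma each take 12,000.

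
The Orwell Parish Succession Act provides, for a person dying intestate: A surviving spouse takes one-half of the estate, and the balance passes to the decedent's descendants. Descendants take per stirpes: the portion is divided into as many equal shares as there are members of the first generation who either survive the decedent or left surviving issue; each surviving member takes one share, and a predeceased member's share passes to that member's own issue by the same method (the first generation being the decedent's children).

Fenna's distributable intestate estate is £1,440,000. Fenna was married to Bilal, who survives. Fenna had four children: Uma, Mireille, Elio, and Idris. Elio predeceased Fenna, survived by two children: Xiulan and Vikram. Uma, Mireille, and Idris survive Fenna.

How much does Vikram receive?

Vikram receives £90,000.

Bilal takes one-half of £1,440,000 = £720,000. The remaining £720,000 passes to the descendants.
The descendants' portion (£720,000) is divided into 4 shares of £180,000: Uma, Mireille, and Idris each take £180,000; Elio's £180,000 share passes to Elio's issue.
Elio's share (£180,000) is divided into 2 shares of £90,000: Xiulan and Vikram each take £90,000.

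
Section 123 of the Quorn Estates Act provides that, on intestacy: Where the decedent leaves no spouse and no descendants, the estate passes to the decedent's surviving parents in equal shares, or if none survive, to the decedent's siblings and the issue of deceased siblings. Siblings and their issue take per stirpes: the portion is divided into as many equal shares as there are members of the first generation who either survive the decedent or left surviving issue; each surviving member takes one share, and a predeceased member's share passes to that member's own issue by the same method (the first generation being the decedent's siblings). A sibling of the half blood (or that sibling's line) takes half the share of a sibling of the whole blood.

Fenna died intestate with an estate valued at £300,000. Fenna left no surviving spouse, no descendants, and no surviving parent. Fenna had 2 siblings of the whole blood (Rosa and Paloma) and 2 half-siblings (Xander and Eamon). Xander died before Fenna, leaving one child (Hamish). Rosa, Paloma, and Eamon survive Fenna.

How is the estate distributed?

Hamish: £50,000; Rosa: £100,000; Paloma: £100,000; Eamon: £50,000

The entire £300,000 passes to the siblings and their issue.
Counting each half-blood sibling's line as half a unit, there are 3 units in £300,000, so one unit is £100,000. Whole-blood lines (Rosa and Paloma) take £100,000 each; half-blood lines (Xander and Eamon) take £50,000 each.
Xander's share (£50,000) passes entirely to Hamish.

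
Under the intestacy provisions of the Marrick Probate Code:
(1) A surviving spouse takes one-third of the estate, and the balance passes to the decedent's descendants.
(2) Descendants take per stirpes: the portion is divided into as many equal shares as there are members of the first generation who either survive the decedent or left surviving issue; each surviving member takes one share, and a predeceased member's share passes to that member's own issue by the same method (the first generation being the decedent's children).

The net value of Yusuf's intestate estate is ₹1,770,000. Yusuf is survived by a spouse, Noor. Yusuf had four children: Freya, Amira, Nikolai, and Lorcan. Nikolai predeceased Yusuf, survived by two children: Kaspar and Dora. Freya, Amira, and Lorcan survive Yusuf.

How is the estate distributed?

Noor: ₹590,000; Freya: ₹295,000; Amira: ₹295,000; Kaspar: ₹147,500; Dora: ₹147,500; Lorcan: ₹295,000

Noor takes one-third of ₹1,770,000 = ₹590,000. The remaining ₹1,180,000 passes to the descendants.
The descendants' portion (₹1,180,000) is divided into 4 shares of ₹295,000: Freya, Amira, and Lorcan each take ₹295,000; Nikolai's ₹295,000 share passes to Nikolai's issue.
Nikolai's share (₹295,000) is divided into 2 shares of ₹147,500: Kaspar and Dora each take ₹147,500.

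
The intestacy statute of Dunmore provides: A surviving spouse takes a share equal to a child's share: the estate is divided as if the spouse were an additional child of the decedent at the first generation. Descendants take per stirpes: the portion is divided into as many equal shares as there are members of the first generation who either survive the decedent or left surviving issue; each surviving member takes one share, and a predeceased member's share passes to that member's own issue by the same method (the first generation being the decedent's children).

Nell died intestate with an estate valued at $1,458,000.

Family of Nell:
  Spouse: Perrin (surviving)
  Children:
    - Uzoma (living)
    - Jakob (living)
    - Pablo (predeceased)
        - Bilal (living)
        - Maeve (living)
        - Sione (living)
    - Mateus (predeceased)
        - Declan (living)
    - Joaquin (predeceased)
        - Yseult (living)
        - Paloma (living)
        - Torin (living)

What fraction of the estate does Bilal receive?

The spouse counts as an additional share at the children's level, so there are 6 primary shares of $243,000. Perrin takes one such share ($243,000).
The children's combined portion ($1,215,000) is divided into 5 shares of $243,000: Uzoma and Jakob each take $243,000; Pablo's $243,000 share passes to Pablo's issue; Mateus's $243,000 share passes to Mateus's issue; Joaquin's $243,000 share passes to Joaquin's issue.
Pablo's share ($243,000) is divided into 3 shares of $81,000: Bilal, Maeve, and Sione each take $81,000.
Mateus's share ($243,000) passes entirely to Declan.
Joaquin's share ($243,000) is divided into 3 shares of $81,000: Yseult, Paloma, and Torin each take $81,000.

Bilal receives 1/18 of the estate.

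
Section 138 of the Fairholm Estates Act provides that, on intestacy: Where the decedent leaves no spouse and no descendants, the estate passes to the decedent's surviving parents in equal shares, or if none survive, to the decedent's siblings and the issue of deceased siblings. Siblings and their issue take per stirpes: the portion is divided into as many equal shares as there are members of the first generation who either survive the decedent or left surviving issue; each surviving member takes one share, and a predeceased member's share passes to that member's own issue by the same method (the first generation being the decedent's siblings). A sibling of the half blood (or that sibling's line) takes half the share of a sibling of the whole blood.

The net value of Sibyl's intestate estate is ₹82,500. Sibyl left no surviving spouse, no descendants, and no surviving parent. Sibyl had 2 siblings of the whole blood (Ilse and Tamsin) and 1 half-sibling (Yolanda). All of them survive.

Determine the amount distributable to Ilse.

Ilse receives ₹33,000.

The entire ₹82,500 passes to the siblings and their issue.
Counting each half-blood sibling's line as half a unit, there are 5/2 units in ₹82,500, so one unit is ₹33,000. Whole-blood lines (Ilse and Tamsin) take ₹33,000 each; half-blood lines (Yolanda) take ₹16,500 each.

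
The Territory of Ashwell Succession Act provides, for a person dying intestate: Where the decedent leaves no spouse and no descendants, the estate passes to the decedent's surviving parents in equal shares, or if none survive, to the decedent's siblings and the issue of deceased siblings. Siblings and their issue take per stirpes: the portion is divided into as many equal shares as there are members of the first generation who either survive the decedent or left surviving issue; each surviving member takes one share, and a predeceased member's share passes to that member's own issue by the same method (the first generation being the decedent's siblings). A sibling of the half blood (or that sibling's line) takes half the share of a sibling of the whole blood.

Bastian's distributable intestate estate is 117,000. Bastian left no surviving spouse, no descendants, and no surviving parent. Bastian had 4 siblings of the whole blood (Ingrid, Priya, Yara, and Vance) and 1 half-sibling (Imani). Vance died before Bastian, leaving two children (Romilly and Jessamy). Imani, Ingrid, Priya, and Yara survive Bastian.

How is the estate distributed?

Imani: 13,000; Ingrid: 26,000; Priya: 26,000; Yara: 26,000; Romilly: 13,000; Jessamy: 13,000

The entire 117,000 passes to the siblings and their issue.
Counting each half-blood sibling's line as half a unit, there are 9/2 units in 117,000, so one unit is 26,000. Whole-blood lines (Ingrid, Priya, Yara, and Vance) take 26,000 each; half-blood lines (Imani) take 13,000 each.
Vance's share (26,000) is divided into 2 shares of 13,000: Romilly and Jessamy each take 13,000.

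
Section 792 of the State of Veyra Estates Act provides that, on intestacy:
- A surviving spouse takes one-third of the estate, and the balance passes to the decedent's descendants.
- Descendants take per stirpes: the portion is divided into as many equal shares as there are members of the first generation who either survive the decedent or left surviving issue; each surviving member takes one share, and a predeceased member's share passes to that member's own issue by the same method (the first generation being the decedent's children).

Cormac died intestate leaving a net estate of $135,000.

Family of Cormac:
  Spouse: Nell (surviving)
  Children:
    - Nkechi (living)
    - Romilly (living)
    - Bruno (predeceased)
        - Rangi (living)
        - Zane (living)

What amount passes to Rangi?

Nell takes one-third of $135,000 = $45,000. The remaining $90,000 passes to the descendants.
The descendants' portion ($90,000) is divided into 3 shares of $30,000: Nkechi and Romilly each take $30,000; Bruno's $30,000 share passes to Bruno's issue.
Bruno's share ($30,000) is divided into 2 shares of $15,000: Rangi and Zane each take $15,000.

Rangi receives $15,000.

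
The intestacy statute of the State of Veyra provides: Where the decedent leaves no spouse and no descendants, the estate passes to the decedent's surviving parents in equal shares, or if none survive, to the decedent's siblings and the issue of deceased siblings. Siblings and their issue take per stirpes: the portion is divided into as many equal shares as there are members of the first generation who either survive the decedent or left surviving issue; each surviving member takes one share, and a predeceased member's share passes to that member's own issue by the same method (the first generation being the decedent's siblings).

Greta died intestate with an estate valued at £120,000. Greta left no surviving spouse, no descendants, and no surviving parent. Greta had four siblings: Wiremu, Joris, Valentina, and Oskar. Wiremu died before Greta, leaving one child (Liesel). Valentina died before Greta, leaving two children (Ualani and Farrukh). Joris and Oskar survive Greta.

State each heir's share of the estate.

The entire £120,000 passes to the siblings and their issue.
That amount (£120,000) is divided into 4 shares of £30,000: Joris and Oskar each take £30,000; Wiremu's £30,000 share passes to Wiremu's issue; Valentina's £30,000 share passes to Valentina's issue.
Wiremu's share (£30,000) passes entirely to Liesel.
Valentina's share (£30,000) is divided into 2 shares of £15,000: Ualani and Farrukh each take £15,000.

Liesel: £30,000; Joris: £30,000; Ualani: £15,000; Farrukh: £15,000; Oskar: £30,000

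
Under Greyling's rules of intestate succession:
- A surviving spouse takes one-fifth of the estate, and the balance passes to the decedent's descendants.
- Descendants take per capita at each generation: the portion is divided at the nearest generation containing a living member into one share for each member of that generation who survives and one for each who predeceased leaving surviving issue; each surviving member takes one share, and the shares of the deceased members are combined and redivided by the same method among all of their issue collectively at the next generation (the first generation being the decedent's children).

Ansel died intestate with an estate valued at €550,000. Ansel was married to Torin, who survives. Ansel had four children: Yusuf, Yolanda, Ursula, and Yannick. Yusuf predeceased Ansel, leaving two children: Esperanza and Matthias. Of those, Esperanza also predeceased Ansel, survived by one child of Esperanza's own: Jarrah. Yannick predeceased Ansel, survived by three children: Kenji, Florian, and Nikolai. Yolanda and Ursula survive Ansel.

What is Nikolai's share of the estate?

Nikolai receives €44,000.

Torin takes one-fifth of €550,000 = €110,000. The remaining €440,000 passes to the descendants.
The descendants' portion (€440,000) is divided at the children's generation into 4 shares of €110,000. Yolanda and Ursula each take €110,000. The 2 shares of the deceased (Yusuf and Yannick) are combined into a pool of €220,000.
That pool (€220,000) is divided at the grandchildren's generation into 5 shares of €44,000. Matthias, Kenji, Florian, and Nikolai each take €44,000. The remaining share for the deceased Esperanza (€44,000) is carried to the next generation.
That pool (€44,000) passes entirely to Jarrah, the sole taker at the great-grandchildren's generation.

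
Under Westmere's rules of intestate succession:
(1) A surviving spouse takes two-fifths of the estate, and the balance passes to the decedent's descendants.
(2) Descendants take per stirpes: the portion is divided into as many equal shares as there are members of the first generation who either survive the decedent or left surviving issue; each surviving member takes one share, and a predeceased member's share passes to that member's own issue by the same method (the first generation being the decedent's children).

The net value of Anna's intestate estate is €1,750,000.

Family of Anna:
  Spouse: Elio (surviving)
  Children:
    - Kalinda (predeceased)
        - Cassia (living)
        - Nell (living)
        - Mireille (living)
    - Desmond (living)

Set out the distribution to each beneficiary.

Elio takes two-fifths of €1,750,000 = €700,000. The remaining €1,050,000 passes to the descendants.
The descendants' portion (€1,050,000) is divided into 2 shares of €525,000: Desmond takes €525,000; Kalinda's €525,000 share passes to Kalinda's issue.
Kalinda's share (€525,000) is divided into 3 shares of €175,000: Cassia, Nell, and Mireille each take €175,000.

Elio: €700,000; Cassia: €175,000; Nell: €175,000; Mireille: €175,000; Desmond: €525,000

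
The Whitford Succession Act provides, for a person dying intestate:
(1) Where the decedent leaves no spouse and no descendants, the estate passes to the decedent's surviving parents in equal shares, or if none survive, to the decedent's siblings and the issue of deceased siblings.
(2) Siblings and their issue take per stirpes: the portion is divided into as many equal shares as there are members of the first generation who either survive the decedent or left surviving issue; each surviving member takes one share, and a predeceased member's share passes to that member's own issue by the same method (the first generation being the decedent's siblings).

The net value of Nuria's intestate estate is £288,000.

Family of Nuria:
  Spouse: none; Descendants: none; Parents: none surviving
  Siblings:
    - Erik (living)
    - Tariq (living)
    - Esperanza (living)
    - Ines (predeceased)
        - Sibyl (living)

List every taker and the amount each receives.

Erik: £72,000; Tariq: £72,000; Esperanza: £72,000; Sibyl: £72,000

The entire £288,000 passes to the siblings and their issue.
That amount (£288,000) is divided into 4 shares of £72,000: Erik, Tariq, and Esperanza each take £72,000; Ines's £72,000 share passes to Ines's issue.
Ines's share (£72,000) passes entirely to Sibyl.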